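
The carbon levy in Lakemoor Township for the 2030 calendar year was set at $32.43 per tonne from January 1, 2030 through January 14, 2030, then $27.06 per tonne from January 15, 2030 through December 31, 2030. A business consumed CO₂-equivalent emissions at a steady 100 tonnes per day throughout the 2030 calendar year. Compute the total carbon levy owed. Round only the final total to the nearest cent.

January 1 – January 14, 2030: 14 days × 100 tonnes/day = 1,400 tonnes at $32.43/tonne → $45,402.00
January 15 – December 31, 2030: 351 days × 100 tonnes/day = 35,100 tonnes at $27.06/tonne → $949,806.00

$995,208.00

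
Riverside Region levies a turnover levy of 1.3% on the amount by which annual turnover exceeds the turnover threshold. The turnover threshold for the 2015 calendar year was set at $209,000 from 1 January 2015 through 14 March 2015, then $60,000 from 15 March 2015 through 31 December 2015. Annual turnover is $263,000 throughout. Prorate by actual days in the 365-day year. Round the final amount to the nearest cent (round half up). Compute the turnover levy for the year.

$2,251.60

1 January – 14 March 2015: 73 days, exemption $209,000 → ($263,000 − $209,000) × 1.3% × 73/365 = $140.4000
15 March – 31 December 2015: 292 days, exemption $60,000 → ($263,000 − $60,000) × 1.3% × 292/365 = $2,111.2000
Total = $2,251.6000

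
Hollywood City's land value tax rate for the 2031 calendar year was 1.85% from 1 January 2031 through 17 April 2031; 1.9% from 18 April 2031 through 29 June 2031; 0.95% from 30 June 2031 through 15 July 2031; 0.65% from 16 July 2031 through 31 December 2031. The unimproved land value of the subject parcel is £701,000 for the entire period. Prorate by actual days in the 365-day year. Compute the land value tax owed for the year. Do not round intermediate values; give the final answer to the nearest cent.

1 January – 17 April 2031: 107 days at 1.85% → £701,000 × 1.85% × 107/365 = £3,801.7247
18 April – 29 June 2031: 73 days at 1.9% → £701,000 × 1.9% × 73/365 = £2,663.8000
30 June – 15 July 2031: 16 days at 0.95% → £701,000 × 0.95% × 16/365 = £291.9233
16 July – 31 December 2031: 169 days at 0.65% → £701,000 × 0.65% × 169/365 = £2,109.7219
Total = £8,867.1699

£8,867.17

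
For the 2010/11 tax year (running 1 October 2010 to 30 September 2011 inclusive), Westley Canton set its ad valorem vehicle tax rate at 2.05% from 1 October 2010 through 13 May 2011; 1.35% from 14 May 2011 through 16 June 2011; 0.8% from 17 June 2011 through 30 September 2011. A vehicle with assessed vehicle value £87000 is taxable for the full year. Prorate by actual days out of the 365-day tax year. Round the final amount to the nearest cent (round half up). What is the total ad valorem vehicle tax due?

1 October 2010 – 13 May 2011: 225 days at 2.05% → £87000 × 2.05% × 225/365 = £1099.4178
14 May – 16 June 2011: 34 days at 1.35% → £87000 × 1.35% × 34/365 = £109.4055
17 June – 30 September 2011: 106 days at 0.8% → £87000 × 0.8% × 106/365 = £202.1260
Total = £1410.9493

£1410.95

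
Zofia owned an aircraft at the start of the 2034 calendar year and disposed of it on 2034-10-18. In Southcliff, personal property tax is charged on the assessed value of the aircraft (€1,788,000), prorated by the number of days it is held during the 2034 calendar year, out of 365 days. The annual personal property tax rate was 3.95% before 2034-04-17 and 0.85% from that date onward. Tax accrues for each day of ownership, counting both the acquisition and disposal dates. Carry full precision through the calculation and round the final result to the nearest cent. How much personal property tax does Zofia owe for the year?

2034-01-01 to 2034-04-16: 106 days at 3.95% → €1,788,000 × 3.95% × 106/365 = €20,510.5644
2034-04-17 to 2034-10-18: 185 days at 0.85% → €1,788,000 × 0.85% × 185/365 = €7,703.0959
Total = €28,213.6603

€28,213.66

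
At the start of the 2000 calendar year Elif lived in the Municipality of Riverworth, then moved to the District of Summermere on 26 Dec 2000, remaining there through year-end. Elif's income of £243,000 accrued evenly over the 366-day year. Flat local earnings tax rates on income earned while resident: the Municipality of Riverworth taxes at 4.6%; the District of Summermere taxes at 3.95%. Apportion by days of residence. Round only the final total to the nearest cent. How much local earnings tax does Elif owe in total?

The Municipality of Riverworth, 1 Jan – 25 Dec 2000: 360 days → £243,000 × 4.6% × 360/366 = £10,994.7541
The District of Summermere, 26 Dec – 31 Dec 2000: 6 days → £243,000 × 3.95% × 6/366 = £157.3525
Total = £11,152.1066

£11,152.11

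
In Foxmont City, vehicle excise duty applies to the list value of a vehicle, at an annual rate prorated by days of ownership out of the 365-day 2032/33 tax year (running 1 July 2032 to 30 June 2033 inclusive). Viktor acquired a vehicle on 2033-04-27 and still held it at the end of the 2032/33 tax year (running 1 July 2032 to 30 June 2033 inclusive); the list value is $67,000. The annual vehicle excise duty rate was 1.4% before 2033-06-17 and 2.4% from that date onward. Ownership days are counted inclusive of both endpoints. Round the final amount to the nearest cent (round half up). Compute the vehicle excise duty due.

2033-04-27 to 2033-06-16: 51 days at 1.4% → $67,000 × 1.4% × 51/365 = $131.0630
2033-06-17 to 2033-06-30: 14 days at 2.4% → $67,000 × 2.4% × 14/365 = $61.6767
Total = $192.7397

$192.74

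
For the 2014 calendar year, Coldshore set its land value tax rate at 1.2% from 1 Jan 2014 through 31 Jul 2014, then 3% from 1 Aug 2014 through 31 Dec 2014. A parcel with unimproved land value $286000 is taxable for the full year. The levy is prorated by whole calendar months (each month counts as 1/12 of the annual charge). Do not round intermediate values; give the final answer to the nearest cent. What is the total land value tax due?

1 Jan – 31 Jul 2014: 7 months at 1.2% → $286000 × 1.2% × 7/12 = $2002.0000
1 Aug – 31 Dec 2014: 5 months at 3% → $286000 × 3% × 5/12 = $3575.0000
Total = $5577.0000

$5577.00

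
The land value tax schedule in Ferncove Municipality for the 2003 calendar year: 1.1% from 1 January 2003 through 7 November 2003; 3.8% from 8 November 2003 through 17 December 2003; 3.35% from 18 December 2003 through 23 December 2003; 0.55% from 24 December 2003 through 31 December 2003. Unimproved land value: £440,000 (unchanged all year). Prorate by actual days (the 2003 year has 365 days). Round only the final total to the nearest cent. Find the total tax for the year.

£6,251.62

1 January – 7 November 2003: 311 days at 1.1% → £440,000 × 1.1% × 311/365 = £4,123.9452
8 November – 17 December 2003: 40 days at 3.8% → £440,000 × 3.8% × 40/365 = £1,832.3288
18 December – 23 December 2003: 6 days at 3.35% → £440,000 × 3.35% × 6/365 = £242.3014
24 December – 31 December 2003: 8 days at 0.55% → £440,000 × 0.55% × 8/365 = £53.0411
Total = £6,251.6164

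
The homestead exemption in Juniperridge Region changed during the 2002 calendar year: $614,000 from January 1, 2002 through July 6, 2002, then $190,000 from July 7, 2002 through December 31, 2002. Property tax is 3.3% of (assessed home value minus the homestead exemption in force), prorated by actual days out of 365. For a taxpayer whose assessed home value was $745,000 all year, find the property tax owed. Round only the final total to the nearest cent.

January 1 – July 6, 2002: 187 days, exemption $614,000 → ($745,000 − $614,000) × 3.3% × 187/365 = $2,214.7973
July 7 – December 31, 2002: 178 days, exemption $190,000 → ($745,000 − $190,000) × 3.3% × 178/365 = $8,931.6986
Total = $11,146.4959

$11,146.50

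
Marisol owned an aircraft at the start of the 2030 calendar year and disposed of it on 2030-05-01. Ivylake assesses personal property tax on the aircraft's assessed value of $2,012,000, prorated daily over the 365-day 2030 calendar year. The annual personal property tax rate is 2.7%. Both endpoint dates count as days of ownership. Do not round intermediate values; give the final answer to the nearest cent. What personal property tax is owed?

$18,008.78

Days held (2030-01-01 to 2030-05-01): 121 out of 365
Tax = $2,012,000 × 2.7% × 121/365 = $18,008.7781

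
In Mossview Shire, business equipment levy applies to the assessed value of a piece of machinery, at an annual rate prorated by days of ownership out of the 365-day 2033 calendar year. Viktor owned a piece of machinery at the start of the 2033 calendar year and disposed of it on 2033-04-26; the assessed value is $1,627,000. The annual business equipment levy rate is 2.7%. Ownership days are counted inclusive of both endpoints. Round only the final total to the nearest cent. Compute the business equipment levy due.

Days held (2033-01-01 to 2033-04-26): 116 out of 365
Tax = $1,627,000 × 2.7% × 116/365 = $13,960.9973

$13,961.00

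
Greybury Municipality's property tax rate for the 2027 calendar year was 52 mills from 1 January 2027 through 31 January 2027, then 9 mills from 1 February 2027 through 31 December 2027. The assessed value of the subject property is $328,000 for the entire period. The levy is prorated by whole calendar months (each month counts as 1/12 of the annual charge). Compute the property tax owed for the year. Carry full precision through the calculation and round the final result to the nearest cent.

1 January – 31 January 2027: 1 month at 52 mills → $328,000 × 5.2% × 1/12 = $1,421.3333
1 February – 31 December 2027: 11 months at 9 mills → $328,000 × 0.9% × 11/12 = $2,706.0000
Total = $4,127.3333

$4,127.33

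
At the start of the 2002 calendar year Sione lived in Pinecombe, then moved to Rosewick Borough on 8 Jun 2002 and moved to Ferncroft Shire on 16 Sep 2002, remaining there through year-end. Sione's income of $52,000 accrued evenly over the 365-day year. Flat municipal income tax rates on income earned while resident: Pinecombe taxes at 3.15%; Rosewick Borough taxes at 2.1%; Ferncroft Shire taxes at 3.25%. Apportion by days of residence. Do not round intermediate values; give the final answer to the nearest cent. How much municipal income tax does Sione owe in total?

Pinecombe, 1 Jan – 7 Jun 2002: 158 days → $52,000 × 3.15% × 158/365 = $709.0521
Rosewick Borough, 8 Jun – 15 Sep 2002: 100 days → $52,000 × 2.1% × 100/365 = $299.1781
Ferncroft Shire, 16 Sep – 31 Dec 2002: 107 days → $52,000 × 3.25% × 107/365 = $495.4247
Total = $1,503.6548

$1,503.65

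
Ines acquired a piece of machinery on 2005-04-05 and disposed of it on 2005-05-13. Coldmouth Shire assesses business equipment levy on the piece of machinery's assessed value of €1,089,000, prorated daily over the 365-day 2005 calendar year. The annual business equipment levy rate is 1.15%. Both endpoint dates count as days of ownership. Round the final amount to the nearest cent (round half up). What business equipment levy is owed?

Days held (2005-04-05 to 2005-05-13): 39 out of 365
Tax = €1,089,000 × 1.15% × 39/365 = €1,338.1274

€1,338.13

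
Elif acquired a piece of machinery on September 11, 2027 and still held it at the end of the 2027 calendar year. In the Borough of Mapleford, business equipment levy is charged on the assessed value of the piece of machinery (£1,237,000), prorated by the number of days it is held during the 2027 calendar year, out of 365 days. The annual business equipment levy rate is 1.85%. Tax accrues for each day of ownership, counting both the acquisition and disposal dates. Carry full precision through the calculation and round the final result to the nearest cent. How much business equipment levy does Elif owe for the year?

£7,022.09

Days held (September 11 – December 31, 2027): 112 out of 365
Tax = £1,237,000 × 1.85% × 112/365 = £7,022.0932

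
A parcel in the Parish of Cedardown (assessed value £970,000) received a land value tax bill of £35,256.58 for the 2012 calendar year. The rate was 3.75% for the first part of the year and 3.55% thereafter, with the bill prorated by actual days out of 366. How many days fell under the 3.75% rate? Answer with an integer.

155 days

Let d = days at the first rate; then 366 − d days at the second rate.
£970,000 × [3.75%·d + 3.55%·(366−d)] / 366 = £35,256.58
Solving gives d = 155, so the new rate took effect on 4 Jun 2012.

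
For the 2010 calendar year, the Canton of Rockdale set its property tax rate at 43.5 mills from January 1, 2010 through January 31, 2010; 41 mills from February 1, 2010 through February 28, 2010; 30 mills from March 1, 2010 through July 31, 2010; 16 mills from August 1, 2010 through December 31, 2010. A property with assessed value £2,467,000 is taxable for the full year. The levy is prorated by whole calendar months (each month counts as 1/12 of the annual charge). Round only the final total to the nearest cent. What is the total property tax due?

January 1 – January 31, 2010: 1 month at 43.5 mills → £2,467,000 × 4.35% × 1/12 = £8,942.8750
February 1 – February 28, 2010: 1 month at 41 mills → £2,467,000 × 4.1% × 1/12 = £8,428.9167
March 1 – July 31, 2010: 5 months at 30 mills → £2,467,000 × 3% × 5/12 = £30,837.5000
August 1 – December 31, 2010: 5 months at 16 mills → £2,467,000 × 1.6% × 5/12 = £16,446.6667
Total = £64,655.9583

£64,655.96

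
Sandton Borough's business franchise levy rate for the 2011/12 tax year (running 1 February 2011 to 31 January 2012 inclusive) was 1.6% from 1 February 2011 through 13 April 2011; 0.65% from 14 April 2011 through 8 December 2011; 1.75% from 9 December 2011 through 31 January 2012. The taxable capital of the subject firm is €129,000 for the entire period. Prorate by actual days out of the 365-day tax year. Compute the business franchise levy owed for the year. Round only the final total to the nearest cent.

€1,290.18

1 February – 13 April 2011: 72 days at 1.6% → €129,000 × 1.6% × 72/365 = €407.1452
14 April – 8 December 2011: 239 days at 0.65% → €129,000 × 0.65% × 239/365 = €549.0452
9 December 2011 – 31 January 2012: 54 days at 1.75% → €129,000 × 1.75% × 54/365 = €333.9863
Total = €1,290.1767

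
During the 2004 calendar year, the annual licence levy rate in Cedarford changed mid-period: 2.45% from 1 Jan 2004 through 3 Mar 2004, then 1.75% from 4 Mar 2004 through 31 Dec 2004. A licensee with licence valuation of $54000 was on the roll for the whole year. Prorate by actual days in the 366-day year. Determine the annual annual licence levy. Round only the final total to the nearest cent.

1 Jan – 3 Mar 2004: 63 days at 2.45% → $54000 × 2.45% × 63/366 = $227.7295
4 Mar – 31 Dec 2004: 303 days at 1.75% → $54000 × 1.75% × 303/366 = $782.3361
Total = $1010.0656

$1010.07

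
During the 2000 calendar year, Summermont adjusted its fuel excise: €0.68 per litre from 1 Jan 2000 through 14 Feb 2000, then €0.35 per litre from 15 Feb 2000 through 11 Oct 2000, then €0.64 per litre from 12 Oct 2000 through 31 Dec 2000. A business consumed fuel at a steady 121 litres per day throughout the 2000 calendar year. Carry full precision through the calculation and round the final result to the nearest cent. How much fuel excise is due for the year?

1 Jan – 14 Feb 2000: 45 days × 121 litres/day = 5,445 litres at €0.68/litre → €3,702.60
15 Feb – 11 Oct 2000: 240 days × 121 litres/day = 29,040 litres at €0.35/litre → €10,164.00
12 Oct – 31 Dec 2000: 81 days × 121 litres/day = 9,801 litres at €0.64/litre → €6,272.64

€20,139.24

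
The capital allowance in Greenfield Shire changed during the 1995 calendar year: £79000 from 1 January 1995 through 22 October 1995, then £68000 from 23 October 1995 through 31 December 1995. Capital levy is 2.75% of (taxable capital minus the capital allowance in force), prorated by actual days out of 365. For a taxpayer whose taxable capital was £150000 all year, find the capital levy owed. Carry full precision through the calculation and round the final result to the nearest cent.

£2010.51

1 January – 22 October 1995: 295 days, exemption £79000 → (£150000 − £79000) × 2.75% × 295/365 = £1578.0479
23 October – 31 December 1995: 70 days, exemption £68000 → (£150000 − £68000) × 2.75% × 70/365 = £432.4658
Total = £2010.5137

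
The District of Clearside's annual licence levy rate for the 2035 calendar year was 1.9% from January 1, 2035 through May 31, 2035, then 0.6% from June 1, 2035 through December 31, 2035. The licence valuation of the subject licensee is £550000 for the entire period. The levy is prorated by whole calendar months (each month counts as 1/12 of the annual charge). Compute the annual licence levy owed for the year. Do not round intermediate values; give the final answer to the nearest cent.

£6279.17

January 1 – May 31, 2035: 5 months at 1.9% → £550000 × 1.9% × 5/12 = £4354.1667
June 1 – December 31, 2035: 7 months at 0.6% → £550000 × 0.6% × 7/12 = £1925.0000
Total = £6279.1667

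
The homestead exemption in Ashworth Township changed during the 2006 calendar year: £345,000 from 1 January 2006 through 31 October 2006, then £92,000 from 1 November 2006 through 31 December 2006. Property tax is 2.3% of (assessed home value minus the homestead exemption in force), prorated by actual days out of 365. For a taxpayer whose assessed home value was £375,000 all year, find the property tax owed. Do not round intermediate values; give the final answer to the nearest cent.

1 January – 31 October 2006: 304 days, exemption £345,000 → (£375,000 − £345,000) × 2.3% × 304/365 = £574.6849
1 November – 31 December 2006: 61 days, exemption £92,000 → (£375,000 − £92,000) × 2.3% × 61/365 = £1,087.8055
Total = £1,662.4904

£1,662.49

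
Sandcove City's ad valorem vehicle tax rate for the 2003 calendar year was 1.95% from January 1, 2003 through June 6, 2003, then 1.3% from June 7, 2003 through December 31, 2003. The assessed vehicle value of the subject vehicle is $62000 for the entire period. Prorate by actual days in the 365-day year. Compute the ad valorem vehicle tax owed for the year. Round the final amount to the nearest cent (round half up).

January 1 – June 6, 2003: 157 days at 1.95% → $62000 × 1.95% × 157/365 = $520.0356
June 7 – December 31, 2003: 208 days at 1.3% → $62000 × 1.3% × 208/365 = $459.3096
Total = $979.3452

$979.35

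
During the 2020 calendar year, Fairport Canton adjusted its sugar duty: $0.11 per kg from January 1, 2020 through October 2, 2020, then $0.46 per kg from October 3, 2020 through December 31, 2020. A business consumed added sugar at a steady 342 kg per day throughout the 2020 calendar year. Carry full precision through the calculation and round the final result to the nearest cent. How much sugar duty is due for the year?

January 1 – October 2, 2020: 276 days × 342 kg/day = 94,392 kg at $0.11/kg → $10,383.12
October 3 – December 31, 2020: 90 days × 342 kg/day = 30,780 kg at $0.46/kg → $14,158.80

$24,541.92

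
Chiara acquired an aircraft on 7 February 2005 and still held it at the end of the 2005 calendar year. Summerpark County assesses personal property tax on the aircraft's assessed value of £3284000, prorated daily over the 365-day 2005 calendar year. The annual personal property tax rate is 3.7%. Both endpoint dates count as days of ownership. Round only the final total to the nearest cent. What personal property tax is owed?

Days held (7 February – 31 December 2005): 328 out of 365
Tax = £3284000 × 3.7% × 328/365 = £109190.7507

£109190.75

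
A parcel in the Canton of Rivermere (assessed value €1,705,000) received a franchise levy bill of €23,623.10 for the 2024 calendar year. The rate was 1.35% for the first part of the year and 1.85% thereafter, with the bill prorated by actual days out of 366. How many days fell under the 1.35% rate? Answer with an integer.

Let d = days at the first rate; then 366 − d days at the second rate.
€1,705,000 × [1.35%·d + 1.85%·(366−d)] / 366 = €23,623.10
Solving gives d = 340, so the new rate took effect on 6 December 2024.

340 days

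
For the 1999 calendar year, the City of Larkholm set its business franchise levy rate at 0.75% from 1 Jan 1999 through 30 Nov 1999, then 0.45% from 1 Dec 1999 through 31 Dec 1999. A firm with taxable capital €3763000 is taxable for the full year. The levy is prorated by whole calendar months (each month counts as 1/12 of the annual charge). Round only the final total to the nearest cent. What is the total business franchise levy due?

€27281.75

1 Jan – 30 Nov 1999: 11 months at 0.75% → €3763000 × 0.75% × 11/12 = €25870.6250
1 Dec – 31 Dec 1999: 1 month at 0.45% → €3763000 × 0.45% × 1/12 = €1411.1250
Total = €27281.7500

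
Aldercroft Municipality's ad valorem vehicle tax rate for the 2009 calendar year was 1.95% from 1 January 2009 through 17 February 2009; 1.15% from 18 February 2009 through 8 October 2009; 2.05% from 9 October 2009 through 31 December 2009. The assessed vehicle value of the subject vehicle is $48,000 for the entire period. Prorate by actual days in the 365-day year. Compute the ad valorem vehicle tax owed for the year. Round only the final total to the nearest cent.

$701.92

1 January – 17 February 2009: 48 days at 1.95% → $48,000 × 1.95% × 48/365 = $123.0904
18 February – 8 October 2009: 233 days at 1.15% → $48,000 × 1.15% × 233/365 = $352.3726
9 October – 31 December 2009: 84 days at 2.05% → $48,000 × 2.05% × 84/365 = $226.4548
Total = $701.9178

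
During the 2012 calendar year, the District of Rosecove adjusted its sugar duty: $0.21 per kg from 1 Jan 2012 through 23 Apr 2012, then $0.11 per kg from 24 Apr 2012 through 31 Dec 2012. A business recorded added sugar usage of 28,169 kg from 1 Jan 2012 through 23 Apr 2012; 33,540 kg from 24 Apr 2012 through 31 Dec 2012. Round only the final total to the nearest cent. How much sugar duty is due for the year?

1 Jan – 23 Apr 2012: 28,169 kg at $0.21/kg → $5915.49
24 Apr – 31 Dec 2012: 33,540 kg at $0.11/kg → $3689.40

$9604.89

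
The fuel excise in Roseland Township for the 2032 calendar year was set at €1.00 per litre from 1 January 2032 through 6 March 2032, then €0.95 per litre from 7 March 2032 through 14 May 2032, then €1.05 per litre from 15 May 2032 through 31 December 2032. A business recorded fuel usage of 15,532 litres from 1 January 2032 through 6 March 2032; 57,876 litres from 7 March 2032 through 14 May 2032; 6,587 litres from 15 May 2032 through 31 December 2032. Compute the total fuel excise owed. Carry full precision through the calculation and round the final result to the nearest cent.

€77,430.55

1 January – 6 March 2032: 15,532 litres at €1.00/litre → €15,532.00
7 March – 14 May 2032: 57,876 litres at €0.95/litre → €54,982.20
15 May – 31 December 2032: 6,587 litres at €1.05/litre → €6,916.35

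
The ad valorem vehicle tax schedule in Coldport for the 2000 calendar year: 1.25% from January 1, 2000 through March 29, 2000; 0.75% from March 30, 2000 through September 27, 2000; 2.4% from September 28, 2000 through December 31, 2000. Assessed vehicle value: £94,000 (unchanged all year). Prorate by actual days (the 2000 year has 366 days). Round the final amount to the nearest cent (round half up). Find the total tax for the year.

£1,221.87

January 1 – March 29, 2000: 89 days at 1.25% → £94,000 × 1.25% × 89/366 = £285.7240
March 30 – September 27, 2000: 182 days at 0.75% → £94,000 × 0.75% × 182/366 = £350.5738
September 28 – December 31, 2000: 95 days at 2.4% → £94,000 × 2.4% × 95/366 = £585.5738
Total = £1,221.8716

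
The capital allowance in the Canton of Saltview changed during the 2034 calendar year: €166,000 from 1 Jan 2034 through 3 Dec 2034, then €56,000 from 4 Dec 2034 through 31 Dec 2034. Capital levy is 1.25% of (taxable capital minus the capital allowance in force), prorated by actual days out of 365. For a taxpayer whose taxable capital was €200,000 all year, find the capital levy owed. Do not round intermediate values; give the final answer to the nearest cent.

1 Jan – 3 Dec 2034: 337 days, exemption €166,000 → (€200,000 − €166,000) × 1.25% × 337/365 = €392.3973
4 Dec – 31 Dec 2034: 28 days, exemption €56,000 → (€200,000 − €56,000) × 1.25% × 28/365 = €138.0822
Total = €530.4795

€530.48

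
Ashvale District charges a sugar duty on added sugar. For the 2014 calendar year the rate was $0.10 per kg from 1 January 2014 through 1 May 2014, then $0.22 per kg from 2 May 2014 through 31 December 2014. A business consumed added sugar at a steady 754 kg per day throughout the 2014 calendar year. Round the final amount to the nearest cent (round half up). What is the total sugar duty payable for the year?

$49598.12

1 January – 1 May 2014: 121 days × 754 kg/day = 91,234 kg at $0.10/kg → $9123.40
2 May – 31 December 2014: 244 days × 754 kg/day = 183,976 kg at $0.22/kg → $40474.72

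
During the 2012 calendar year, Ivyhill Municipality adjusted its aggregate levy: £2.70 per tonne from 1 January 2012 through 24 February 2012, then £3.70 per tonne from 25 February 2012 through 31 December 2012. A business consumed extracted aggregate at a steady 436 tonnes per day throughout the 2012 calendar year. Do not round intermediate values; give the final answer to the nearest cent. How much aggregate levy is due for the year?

£566,451.20

1 January – 24 February 2012: 55 days × 436 tonnes/day = 23,980 tonnes at £2.70/tonne → £64,746.00
25 February – 31 December 2012: 311 days × 436 tonnes/day = 135,596 tonnes at £3.70/tonne → £501,705.20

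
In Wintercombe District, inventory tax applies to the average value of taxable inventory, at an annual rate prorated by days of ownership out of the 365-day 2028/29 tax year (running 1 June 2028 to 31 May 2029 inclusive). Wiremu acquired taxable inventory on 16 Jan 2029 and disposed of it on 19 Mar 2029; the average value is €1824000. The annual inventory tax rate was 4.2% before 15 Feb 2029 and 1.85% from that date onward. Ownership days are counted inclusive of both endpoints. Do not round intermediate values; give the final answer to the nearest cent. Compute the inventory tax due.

€9347.38

16 Jan – 14 Feb 2029: 30 days at 4.2% → €1824000 × 4.2% × 30/365 = €6296.5479
15 Feb – 19 Mar 2029: 33 days at 1.85% → €1824000 × 1.85% × 33/365 = €3050.8274
Total = €9347.3753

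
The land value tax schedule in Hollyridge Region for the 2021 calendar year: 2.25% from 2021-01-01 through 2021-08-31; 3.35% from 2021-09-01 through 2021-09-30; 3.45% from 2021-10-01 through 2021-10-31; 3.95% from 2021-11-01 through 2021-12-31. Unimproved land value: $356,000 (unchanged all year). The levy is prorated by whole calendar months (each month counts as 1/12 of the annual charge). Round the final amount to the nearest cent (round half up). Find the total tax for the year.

$9,701.00

2021-01-01 to 2021-08-31: 8 months at 2.25% → $356,000 × 2.25% × 8/12 = $5,340.0000
2021-09-01 to 2021-09-30: 1 month at 3.35% → $356,000 × 3.35% × 1/12 = $993.8333
2021-10-01 to 2021-10-31: 1 month at 3.45% → $356,000 × 3.45% × 1/12 = $1,023.5000
2021-11-01 to 2021-12-31: 2 months at 3.95% → $356,000 × 3.95% × 2/12 = $2,343.6667
Total = $9,701.0000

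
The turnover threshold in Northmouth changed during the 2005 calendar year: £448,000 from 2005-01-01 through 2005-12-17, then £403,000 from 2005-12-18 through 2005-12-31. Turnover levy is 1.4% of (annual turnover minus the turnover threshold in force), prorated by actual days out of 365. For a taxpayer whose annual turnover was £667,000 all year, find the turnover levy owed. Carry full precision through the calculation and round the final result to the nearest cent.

2005-01-01 to 2005-12-17: 351 days, exemption £448,000 → (£667,000 − £448,000) × 1.4% × 351/365 = £2,948.4000
2005-12-18 to 2005-12-31: 14 days, exemption £403,000 → (£667,000 − £403,000) × 1.4% × 14/365 = £141.7644
Total = £3,090.1644

£3,090.16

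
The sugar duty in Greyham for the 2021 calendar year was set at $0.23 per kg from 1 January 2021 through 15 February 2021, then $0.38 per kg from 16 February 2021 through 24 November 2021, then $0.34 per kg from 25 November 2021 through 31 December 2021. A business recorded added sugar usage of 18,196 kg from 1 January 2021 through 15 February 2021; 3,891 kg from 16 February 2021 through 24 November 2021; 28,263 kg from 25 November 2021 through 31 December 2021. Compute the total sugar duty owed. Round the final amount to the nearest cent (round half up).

$15,273.08

1 January – 15 February 2021: 18,196 kg at $0.23/kg → $4,185.08
16 February – 24 November 2021: 3,891 kg at $0.38/kg → $1,478.58
25 November – 31 December 2021: 28,263 kg at $0.34/kg → $9,609.42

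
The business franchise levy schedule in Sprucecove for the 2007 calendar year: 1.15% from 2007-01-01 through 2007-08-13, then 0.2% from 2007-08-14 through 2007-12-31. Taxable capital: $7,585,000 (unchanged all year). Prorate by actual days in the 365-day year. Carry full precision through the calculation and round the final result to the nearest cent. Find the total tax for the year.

2007-01-01 to 2007-08-13: 225 days at 1.15% → $7,585,000 × 1.15% × 225/365 = $53,770.3767
2007-08-14 to 2007-12-31: 140 days at 0.2% → $7,585,000 × 0.2% × 140/365 = $5,818.6301
Total = $59,589.0068

$59,589.01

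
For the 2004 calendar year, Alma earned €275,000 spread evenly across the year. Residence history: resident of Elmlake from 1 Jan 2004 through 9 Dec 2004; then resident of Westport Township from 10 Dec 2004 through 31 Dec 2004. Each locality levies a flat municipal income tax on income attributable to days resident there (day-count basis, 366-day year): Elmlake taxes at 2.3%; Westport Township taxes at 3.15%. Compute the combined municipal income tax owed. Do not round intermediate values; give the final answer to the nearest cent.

Elmlake, 1 Jan – 9 Dec 2004: 344 days → €275,000 × 2.3% × 344/366 = €5,944.8087
Westport Township, 10 Dec – 31 Dec 2004: 22 days → €275,000 × 3.15% × 22/366 = €520.6967
Total = €6,465.5055

€6,465.51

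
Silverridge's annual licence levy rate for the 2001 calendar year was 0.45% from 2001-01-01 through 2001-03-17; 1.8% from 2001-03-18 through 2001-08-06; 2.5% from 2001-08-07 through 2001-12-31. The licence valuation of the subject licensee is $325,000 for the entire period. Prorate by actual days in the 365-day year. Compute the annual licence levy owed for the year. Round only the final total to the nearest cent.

$5,852.67

2001-01-01 to 2001-03-17: 76 days at 0.45% → $325,000 × 0.45% × 76/365 = $304.5205
2001-03-18 to 2001-08-06: 142 days at 1.8% → $325,000 × 1.8% × 142/365 = $2,275.8904
2001-08-07 to 2001-12-31: 147 days at 2.5% → $325,000 × 2.5% × 147/365 = $3,272.2603
Total = $5,852.6712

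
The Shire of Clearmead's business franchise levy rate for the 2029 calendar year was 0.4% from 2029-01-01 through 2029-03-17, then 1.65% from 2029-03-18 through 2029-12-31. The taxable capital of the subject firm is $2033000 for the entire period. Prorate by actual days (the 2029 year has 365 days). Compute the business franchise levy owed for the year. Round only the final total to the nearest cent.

2029-01-01 to 2029-03-17: 76 days at 0.4% → $2033000 × 0.4% × 76/365 = $1693.2384
2029-03-18 to 2029-12-31: 289 days at 1.65% → $2033000 × 1.65% × 289/365 = $26559.8918
Total = $28253.1301

$28253.13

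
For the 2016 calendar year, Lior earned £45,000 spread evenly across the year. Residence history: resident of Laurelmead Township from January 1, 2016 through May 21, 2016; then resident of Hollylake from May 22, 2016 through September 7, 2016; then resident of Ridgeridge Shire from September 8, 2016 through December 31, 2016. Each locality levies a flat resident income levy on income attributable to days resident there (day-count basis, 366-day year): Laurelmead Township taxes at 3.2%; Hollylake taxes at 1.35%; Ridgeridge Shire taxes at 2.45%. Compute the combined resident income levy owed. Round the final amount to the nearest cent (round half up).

£1,086.02

Laurelmead Township, January 1 – May 21, 2016: 142 days → £45,000 × 3.2% × 142/366 = £558.6885
Hollylake, May 22 – September 7, 2016: 109 days → £45,000 × 1.35% × 109/366 = £180.9221
Ridgeridge Shire, September 8 – December 31, 2016: 115 days → £45,000 × 2.45% × 115/366 = £346.4139
Total = £1,086.0246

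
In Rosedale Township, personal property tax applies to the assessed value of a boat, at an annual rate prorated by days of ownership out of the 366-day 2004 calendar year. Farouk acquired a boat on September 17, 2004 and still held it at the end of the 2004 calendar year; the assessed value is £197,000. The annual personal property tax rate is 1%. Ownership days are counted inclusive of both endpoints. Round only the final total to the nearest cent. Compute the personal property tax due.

Days held (September 17 – December 31, 2004): 106 out of 366
Tax = £197,000 × 1% × 106/366 = £570.5464

£570.55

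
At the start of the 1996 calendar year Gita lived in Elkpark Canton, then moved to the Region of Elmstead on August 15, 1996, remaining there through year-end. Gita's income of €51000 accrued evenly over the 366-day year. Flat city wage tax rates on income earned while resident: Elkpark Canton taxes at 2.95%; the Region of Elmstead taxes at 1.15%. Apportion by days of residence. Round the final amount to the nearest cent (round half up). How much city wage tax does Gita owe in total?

€1155.86

Elkpark Canton, January 1 – August 14, 1996: 227 days → €51000 × 2.95% × 227/366 = €933.1189
The Region of Elmstead, August 15 – December 31, 1996: 139 days → €51000 × 1.15% × 139/366 = €222.7418
Total = €1155.8607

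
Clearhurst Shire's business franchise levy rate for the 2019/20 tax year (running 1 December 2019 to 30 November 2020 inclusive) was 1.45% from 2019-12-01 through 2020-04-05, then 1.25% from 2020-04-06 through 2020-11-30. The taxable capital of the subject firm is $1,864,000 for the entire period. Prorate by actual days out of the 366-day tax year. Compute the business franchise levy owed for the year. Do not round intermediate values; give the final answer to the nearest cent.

$24,593.60

2019-12-01 to 2020-04-05: 127 days at 1.45% → $1,864,000 × 1.45% × 127/366 = $9,378.5683
2020-04-06 to 2020-11-30: 239 days at 1.25% → $1,864,000 × 1.25% × 239/366 = $15,215.0273
Total = $24,593.5956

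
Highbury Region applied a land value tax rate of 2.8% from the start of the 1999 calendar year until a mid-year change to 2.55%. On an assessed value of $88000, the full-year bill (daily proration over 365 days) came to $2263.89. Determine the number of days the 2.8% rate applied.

33 days

Let d = days at the first rate; then 365 − d days at the second rate.
$88000 × [2.8%·d + 2.55%·(365−d)] / 365 = $2263.89
Solving gives d = 33, so the new rate took effect on 3 February 1999.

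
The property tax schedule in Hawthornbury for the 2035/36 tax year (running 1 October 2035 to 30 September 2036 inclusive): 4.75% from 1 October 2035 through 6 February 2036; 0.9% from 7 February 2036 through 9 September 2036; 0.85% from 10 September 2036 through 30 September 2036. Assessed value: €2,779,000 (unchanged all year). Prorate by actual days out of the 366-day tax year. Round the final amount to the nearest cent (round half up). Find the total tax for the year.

€62,641.39

1 October 2035 – 6 February 2036: 129 days at 4.75% → €2,779,000 × 4.75% × 129/366 = €46,525.4713
7 February – 9 September 2036: 216 days at 0.9% → €2,779,000 × 0.9% × 216/366 = €14,760.5902
10 September – 30 September 2036: 21 days at 0.85% → €2,779,000 × 0.85% × 21/366 = €1,355.3320
Total = €62,641.3934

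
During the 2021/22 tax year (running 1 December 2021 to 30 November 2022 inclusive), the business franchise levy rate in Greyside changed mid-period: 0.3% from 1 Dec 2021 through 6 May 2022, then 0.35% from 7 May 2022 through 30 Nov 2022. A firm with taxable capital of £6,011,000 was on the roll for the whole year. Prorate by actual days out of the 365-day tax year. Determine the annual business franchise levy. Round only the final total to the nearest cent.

1 Dec 2021 – 6 May 2022: 157 days at 0.3% → £6,011,000 × 0.3% × 157/365 = £7,756.6603
7 May – 30 Nov 2022: 208 days at 0.35% → £6,011,000 × 0.35% × 208/365 = £11,989.0630
Total = £19,745.7233

£19,745.72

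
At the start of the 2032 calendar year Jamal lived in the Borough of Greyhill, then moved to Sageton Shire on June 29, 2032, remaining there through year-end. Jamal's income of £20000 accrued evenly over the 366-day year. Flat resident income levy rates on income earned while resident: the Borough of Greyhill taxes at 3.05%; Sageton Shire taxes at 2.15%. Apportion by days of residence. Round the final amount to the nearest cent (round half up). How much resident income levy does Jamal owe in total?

£518.52

The Borough of Greyhill, January 1 – June 28, 2032: 180 days → £20000 × 3.05% × 180/366 = £300.0000
Sageton Shire, June 29 – December 31, 2032: 186 days → £20000 × 2.15% × 186/366 = £218.5246
Total = £518.5246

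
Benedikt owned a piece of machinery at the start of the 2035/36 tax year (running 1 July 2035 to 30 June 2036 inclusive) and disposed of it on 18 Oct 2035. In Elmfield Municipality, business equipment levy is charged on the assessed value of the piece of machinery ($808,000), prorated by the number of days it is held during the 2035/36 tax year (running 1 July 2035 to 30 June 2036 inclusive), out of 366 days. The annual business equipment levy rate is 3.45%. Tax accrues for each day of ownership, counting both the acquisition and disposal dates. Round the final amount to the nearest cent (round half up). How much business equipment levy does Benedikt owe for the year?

Days held (1 Jul – 18 Oct 2035): 110 out of 366
Tax = $808,000 × 3.45% × 110/366 = $8,378.0328

$8,378.03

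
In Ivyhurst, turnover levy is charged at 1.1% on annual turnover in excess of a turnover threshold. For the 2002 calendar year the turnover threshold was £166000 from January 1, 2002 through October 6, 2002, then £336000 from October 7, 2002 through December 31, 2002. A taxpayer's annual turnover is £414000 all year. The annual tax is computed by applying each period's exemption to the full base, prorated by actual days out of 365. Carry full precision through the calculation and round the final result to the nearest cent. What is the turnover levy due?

£2287.40

January 1 – October 6, 2002: 279 days, exemption £166000 → (£414000 − £166000) × 1.1% × 279/365 = £2085.2384
October 7 – December 31, 2002: 86 days, exemption £336000 → (£414000 − £336000) × 1.1% × 86/365 = £202.1589
Total = £2287.3973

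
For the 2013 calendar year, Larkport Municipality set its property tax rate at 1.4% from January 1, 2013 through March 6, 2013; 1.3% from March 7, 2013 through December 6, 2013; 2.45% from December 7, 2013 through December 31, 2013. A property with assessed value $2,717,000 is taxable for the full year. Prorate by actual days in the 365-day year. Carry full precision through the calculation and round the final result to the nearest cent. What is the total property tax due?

$37,944.95

January 1 – March 6, 2013: 65 days at 1.4% → $2,717,000 × 1.4% × 65/365 = $6,773.8904
March 7 – December 6, 2013: 275 days at 1.3% → $2,717,000 × 1.3% × 275/365 = $26,611.7123
December 7 – December 31, 2013: 25 days at 2.45% → $2,717,000 × 2.45% × 25/365 = $4,559.3493
Total = $37,944.9521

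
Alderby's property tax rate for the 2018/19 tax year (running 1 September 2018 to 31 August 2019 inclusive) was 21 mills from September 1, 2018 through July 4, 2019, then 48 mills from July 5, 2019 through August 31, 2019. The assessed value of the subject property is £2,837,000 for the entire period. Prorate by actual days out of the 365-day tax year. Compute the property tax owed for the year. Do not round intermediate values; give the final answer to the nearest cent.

September 1, 2018 – July 4, 2019: 307 days at 21 mills → £2,837,000 × 2.1% × 307/365 = £50,109.9699
July 5 – August 31, 2019: 58 days at 48 mills → £2,837,000 × 4.8% × 58/365 = £21,638.9260
Total = £71,748.8959

£71,748.90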